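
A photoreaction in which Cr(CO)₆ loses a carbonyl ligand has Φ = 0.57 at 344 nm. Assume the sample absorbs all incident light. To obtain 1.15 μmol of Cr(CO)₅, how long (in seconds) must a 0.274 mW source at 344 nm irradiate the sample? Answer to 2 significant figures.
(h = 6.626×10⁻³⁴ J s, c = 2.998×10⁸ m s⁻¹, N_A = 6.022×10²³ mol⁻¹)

t ≈ 2600 s

Product: 1.15 μmol = 1.15×10⁻⁶ mol.
Photons that must be absorbed: 1.15×10⁻⁶ / 0.57 = 2.018×10⁻⁶ mol.
Photon energy: hc/λ = 5.775×10⁻¹⁹ J; per mole, 3.478×10⁵ J mol⁻¹.
Energy required: 2.018×10⁻⁶ × 3.478×10⁵ = 0.7019 J.
Time: 0.7019 J / 0.000274 W = 2600 s.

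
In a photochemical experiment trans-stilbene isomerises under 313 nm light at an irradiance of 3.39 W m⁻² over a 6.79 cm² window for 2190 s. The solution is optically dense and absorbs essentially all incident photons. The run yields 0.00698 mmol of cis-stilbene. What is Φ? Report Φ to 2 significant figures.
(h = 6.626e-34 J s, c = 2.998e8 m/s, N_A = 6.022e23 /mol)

Product: 0.00698 mmol = 6.98e-6 mol.
Photon energy at 313 nm: hc/λ = (6.626e-34)(2.998e8)/(313e-9) = 6.347e-19 J.
Energy delivered: (3.39 W m⁻²)(6.79e-4 m²)(2190 s) = 5.041 J.
Photons incident: 5.041 / 6.347e-19 = 7.942e18, i.e. 7.942e18/6.022e23 = 1.319e-5 mol.
Φ = 6.98e-6 mol / 1.319e-5 mol photons = 0.53.

Φ = 0.53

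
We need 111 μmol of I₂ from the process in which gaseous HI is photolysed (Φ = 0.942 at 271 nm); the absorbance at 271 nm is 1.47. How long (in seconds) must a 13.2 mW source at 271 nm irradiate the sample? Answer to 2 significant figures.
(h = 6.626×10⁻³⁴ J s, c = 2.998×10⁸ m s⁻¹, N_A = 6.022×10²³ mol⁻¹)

Product: 111 μmol = 1.11×10⁻⁴ mol.
Photons that must be absorbed: 1.11×10⁻⁴ / 0.942 = 1.178×10⁻⁴ mol.
Fraction absorbed: 1 − 10^(−1.47) = 0.9661.
Incident photons needed: 1.178×10⁻⁴ / 0.9661 = 1.219×10⁻⁴ mol.
Photon energy: hc/λ = 7.330×10⁻¹⁹ J; per mole, 4.414×10⁵ J mol⁻¹.
Energy required: 1.219×10⁻⁴ × 4.414×10⁵ = 53.81 J.
Time: 53.81 J / 0.0132 W = 4100 s.

t ≈ 4100 s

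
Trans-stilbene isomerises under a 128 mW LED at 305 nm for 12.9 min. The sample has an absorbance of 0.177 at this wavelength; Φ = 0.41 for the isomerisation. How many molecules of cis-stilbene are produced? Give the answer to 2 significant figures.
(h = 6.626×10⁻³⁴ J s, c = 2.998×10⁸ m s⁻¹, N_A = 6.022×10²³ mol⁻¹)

2.1×10¹⁹ molecules

Photon energy at 305 nm: hc/λ = (6.626×10⁻³⁴)(2.998×10⁸)/(305×10⁻⁹) = 6.513×10⁻¹⁹ J.
Energy delivered: (128 mW)(774 s) = 99.07 J.
Photons incident: 99.07 / 6.513×10⁻¹⁹ = 1.521×10²⁰, i.e. 1.521×10²⁰/6.022×10²³ = 2.526×10⁻⁴ mol.
Fraction absorbed: 1 − 10^(−0.177) = 0.3347.
Photons absorbed: 0.3347 × 2.526×10⁻⁴ = 8.455×10⁻⁵ mol.
Product: Φ × n_abs = 0.41 × 8.455×10⁻⁵ = 3.467×10⁻⁵ mol.
As a count: 3.467×10⁻⁵ × 6.022×10²³ = 2.1×10¹⁹.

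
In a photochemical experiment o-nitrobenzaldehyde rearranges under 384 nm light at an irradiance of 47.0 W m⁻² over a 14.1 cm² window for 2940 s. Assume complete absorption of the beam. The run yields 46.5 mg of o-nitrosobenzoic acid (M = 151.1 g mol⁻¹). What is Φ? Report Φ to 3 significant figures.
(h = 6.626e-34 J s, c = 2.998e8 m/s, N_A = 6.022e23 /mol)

Product: 46.5 mg / 151.1 g mol⁻¹ = 3.077e-4 mol.
Photon energy at 384 nm: hc/λ = (6.626e-34)(2.998e8)/(384e-9) = 5.173e-19 J.
Energy delivered: (47.0 W m⁻²)(14.1e-4 m²)(2940 s) = 194.8 J.
Photons incident: 194.8 / 5.173e-19 = 3.766e20, i.e. 3.766e20/6.022e23 = 6.254e-4 mol.
Φ = 3.077e-4 mol / 6.254e-4 mol photons = 0.492.

Φ = 0.492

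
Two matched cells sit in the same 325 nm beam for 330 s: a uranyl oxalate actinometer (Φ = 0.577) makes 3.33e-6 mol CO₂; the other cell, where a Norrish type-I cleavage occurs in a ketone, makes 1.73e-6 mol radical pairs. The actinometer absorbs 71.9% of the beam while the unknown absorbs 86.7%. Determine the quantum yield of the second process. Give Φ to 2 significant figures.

Photons absorbed by the actinometer: 3.33e-6 / 0.577 = 5.771e-6 mol.
Incident flux: 5.771e-6 / 0.719 = 8.026e-6 einstein.
Absorbed by unknown: 0.867 × 8.026e-6 = 6.959e-6 mol.
Φ(unknown) = 1.73e-6 / 6.959e-6 = 0.25.

Φ = 0.25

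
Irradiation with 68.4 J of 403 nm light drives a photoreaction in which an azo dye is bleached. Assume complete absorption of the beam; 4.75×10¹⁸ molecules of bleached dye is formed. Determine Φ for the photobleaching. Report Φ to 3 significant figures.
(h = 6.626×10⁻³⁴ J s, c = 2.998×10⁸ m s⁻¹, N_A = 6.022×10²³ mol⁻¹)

Product: 4.75×10¹⁸ / 6.022×10²³ = 7.888×10⁻⁶ mol.
Photon energy at 403 nm: hc/λ = (6.626×10⁻³⁴)(2.998×10⁸)/(403×10⁻⁹) = 4.929×10⁻¹⁹ J.
Photons incident: 68.4 / 4.929×10⁻¹⁹ = 1.388×10²⁰, i.e. 1.388×10²⁰/6.022×10²³ = 2.305×10⁻⁴ mol.
Φ = 7.888×10⁻⁶ mol / 2.305×10⁻⁴ mol photons = 0.0342.

Φ = 0.0342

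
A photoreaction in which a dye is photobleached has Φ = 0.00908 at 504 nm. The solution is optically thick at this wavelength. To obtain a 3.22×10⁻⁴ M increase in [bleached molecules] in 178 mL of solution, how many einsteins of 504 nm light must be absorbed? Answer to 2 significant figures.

0.0063 einstein

Product: (3.22×10⁻⁴ M)(0.178 L) = 5.732×10⁻⁵ mol.
Photons that must be absorbed: 5.732×10⁻⁵ / 0.00908 = 0.006313 mol.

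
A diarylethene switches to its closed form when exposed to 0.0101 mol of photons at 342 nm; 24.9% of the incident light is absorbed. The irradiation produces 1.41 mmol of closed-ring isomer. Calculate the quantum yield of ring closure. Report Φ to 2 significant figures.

Φ = 0.56

Product: 1.41 mmol = 0.00141 mol.
Photons absorbed: 0.249 × 0.0101 = 0.002515 mol.
Φ = 0.00141 mol / 0.002515 mol photons = 0.56.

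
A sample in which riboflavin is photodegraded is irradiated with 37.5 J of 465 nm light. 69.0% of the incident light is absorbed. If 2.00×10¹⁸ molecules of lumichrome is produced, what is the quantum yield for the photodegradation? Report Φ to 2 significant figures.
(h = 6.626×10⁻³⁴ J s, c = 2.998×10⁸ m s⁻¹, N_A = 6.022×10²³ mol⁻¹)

Φ = 0.033

Product: 2.00×10¹⁸ / 6.022×10²³ = 3.321×10⁻⁶ mol.
Photon energy at 465 nm: hc/λ = (6.626×10⁻³⁴)(2.998×10⁸)/(465×10⁻⁹) = 4.272×10⁻¹⁹ J.
Photons incident: 37.5 / 4.272×10⁻¹⁹ = 8.778×10¹⁹, i.e. 8.778×10¹⁹/6.022×10²³ = 1.458×10⁻⁴ mol.
Photons absorbed: 0.690 × 1.458×10⁻⁴ = 1.006×10⁻⁴ mol.
Φ = 3.321×10⁻⁶ mol / 1.006×10⁻⁴ mol photons = 0.033.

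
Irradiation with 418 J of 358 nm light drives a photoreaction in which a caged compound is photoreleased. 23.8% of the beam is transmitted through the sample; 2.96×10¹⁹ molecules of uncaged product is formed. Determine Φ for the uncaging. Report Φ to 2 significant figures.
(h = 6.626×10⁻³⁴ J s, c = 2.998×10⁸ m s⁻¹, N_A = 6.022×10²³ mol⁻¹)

Product: 2.96×10¹⁹ / 6.022×10²³ = 4.915×10⁻⁵ mol.
Photon energy at 358 nm: hc/λ = (6.626×10⁻³⁴)(2.998×10⁸)/(358×10⁻⁹) = 5.549×10⁻¹⁹ J.
Photons incident: 418 / 5.549×10⁻¹⁹ = 7.533×10²⁰, i.e. 7.533×10²⁰/6.022×10²³ = 0.001251 mol.
Fraction absorbed: 1 − 23.8/100 = 0.7620.
Photons absorbed: 0.7620 × 0.001251 = 9.533×10⁻⁴ mol.
Φ = 4.915×10⁻⁵ mol / 9.533×10⁻⁴ mol photons = 0.052.

Φ = 0.052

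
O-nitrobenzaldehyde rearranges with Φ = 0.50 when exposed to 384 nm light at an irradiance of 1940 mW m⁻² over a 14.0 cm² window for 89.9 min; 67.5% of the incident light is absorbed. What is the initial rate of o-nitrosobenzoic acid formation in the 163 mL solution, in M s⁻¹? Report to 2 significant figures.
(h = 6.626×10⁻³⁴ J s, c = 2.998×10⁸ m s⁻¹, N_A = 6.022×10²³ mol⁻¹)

Photon energy at 384 nm: hc/λ = (6.626×10⁻³⁴)(2.998×10⁸)/(384×10⁻⁹) = 5.173×10⁻¹⁹ J.
Energy delivered: (1940 mW m⁻²)(14.0×10⁻⁴ m²)(5394 s) = 14.65 J.
Photons incident: 14.65 / 5.173×10⁻¹⁹ = 2.832×10¹⁹, i.e. 2.832×10¹⁹/6.022×10²³ = 4.703×10⁻⁵ mol.
Photons absorbed: 0.675 × 4.703×10⁻⁵ = 3.175×10⁻⁵ mol.
Product formed: 0.50 × 3.175×10⁻⁵ = 1.588×10⁻⁵ mol.
Rate: 1.588×10⁻⁵ mol / (5394 s × 0.163 L) = 1.8×10⁻⁸ M s⁻¹.

1.8×10⁻⁸ M s⁻¹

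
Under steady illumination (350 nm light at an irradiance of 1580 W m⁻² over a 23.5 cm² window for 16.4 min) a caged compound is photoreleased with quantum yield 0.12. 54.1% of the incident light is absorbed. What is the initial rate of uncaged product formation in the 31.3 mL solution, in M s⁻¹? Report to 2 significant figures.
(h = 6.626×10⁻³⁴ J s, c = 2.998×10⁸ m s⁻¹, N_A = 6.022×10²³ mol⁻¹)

2.3×10⁻⁵ M s⁻¹

Photon energy at 350 nm: hc/λ = (6.626×10⁻³⁴)(2.998×10⁸)/(350×10⁻⁹) = 5.676×10⁻¹⁹ J.
Energy delivered: (1580 W m⁻²)(23.5×10⁻⁴ m²)(984 s) = 3654 J.
Photons incident: 3654 / 5.676×10⁻¹⁹ = 6.438×10²¹, i.e. 6.438×10²¹/6.022×10²³ = 0.01069 mol.
Photons absorbed: 0.541 × 0.01069 = 0.005783 mol.
Product formed: 0.12 × 0.005783 = 6.940×10⁻⁴ mol.
Rate: 6.940×10⁻⁴ mol / (984 s × 0.0313 L) = 2.3×10⁻⁵ M s⁻¹.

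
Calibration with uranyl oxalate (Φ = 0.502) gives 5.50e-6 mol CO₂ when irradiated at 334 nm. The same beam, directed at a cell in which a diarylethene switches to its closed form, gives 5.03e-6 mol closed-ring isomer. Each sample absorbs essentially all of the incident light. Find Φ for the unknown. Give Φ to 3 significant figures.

Photons absorbed by the actinometer: 5.50e-6 / 0.502 = 1.096e-5 mol.
Φ(unknown) = 5.03e-6 / 1.096e-5 = 0.459.

Φ = 0.459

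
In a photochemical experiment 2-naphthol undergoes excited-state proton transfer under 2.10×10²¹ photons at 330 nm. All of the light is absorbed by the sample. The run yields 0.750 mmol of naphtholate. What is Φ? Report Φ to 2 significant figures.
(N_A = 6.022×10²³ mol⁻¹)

Φ = 0.22

Product: 0.750 mmol = 7.50×10⁻⁴ mol.
Moles of photons: 2.10×10²¹ / 6.022×10²³ = 0.003487 mol.
Φ = 7.50×10⁻⁴ mol / 0.003487 mol photons = 0.22.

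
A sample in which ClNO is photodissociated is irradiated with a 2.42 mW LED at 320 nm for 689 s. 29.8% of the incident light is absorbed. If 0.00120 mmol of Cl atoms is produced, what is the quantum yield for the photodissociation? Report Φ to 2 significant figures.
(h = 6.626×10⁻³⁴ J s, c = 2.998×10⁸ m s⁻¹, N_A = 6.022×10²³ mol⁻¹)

Product: 0.00120 mmol = 1.20×10⁻⁶ mol.
Photon energy at 320 nm: hc/λ = (6.626×10⁻³⁴)(2.998×10⁸)/(320×10⁻⁹) = 6.208×10⁻¹⁹ J.
Energy delivered: (2.42 mW)(689 s) = 1.667 J.
Photons incident: 1.667 / 6.208×10⁻¹⁹ = 2.685×10¹⁸, i.e. 2.685×10¹⁸/6.022×10²³ = 4.459×10⁻⁶ mol.
Photons absorbed: 0.298 × 4.459×10⁻⁶ = 1.329×10⁻⁶ mol.
Φ = 1.20×10⁻⁶ mol / 1.329×10⁻⁶ mol photons = 0.90.

Φ = 0.90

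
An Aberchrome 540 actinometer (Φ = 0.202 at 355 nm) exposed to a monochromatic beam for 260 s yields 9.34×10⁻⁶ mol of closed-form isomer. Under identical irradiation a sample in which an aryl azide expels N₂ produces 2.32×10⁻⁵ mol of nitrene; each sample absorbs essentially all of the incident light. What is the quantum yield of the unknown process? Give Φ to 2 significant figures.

Photons absorbed by the actinometer: 9.34×10⁻⁶ / 0.202 = 4.624×10⁻⁵ mol.
Φ(unknown) = 2.32×10⁻⁵ / 4.624×10⁻⁵ = 0.50.

Φ = 0.50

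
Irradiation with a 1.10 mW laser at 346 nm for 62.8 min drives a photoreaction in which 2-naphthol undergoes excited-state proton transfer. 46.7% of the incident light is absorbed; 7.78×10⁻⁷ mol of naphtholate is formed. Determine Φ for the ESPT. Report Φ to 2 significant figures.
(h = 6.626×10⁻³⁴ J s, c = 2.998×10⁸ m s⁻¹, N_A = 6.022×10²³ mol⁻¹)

Photon energy at 346 nm: hc/λ = (6.626×10⁻³⁴)(2.998×10⁸)/(346×10⁻⁹) = 5.741×10⁻¹⁹ J.
Energy delivered: (1.10 mW)(3768 s) = 4.145 J.
Photons incident: 4.145 / 5.741×10⁻¹⁹ = 7.220×10¹⁸, i.e. 7.220×10¹⁸/6.022×10²³ = 1.199×10⁻⁵ mol.
Photons absorbed: 0.467 × 1.199×10⁻⁵ = 5.599×10⁻⁶ mol.
Φ = 7.78×10⁻⁷ mol / 5.599×10⁻⁶ mol photons = 0.14.

Φ = 0.14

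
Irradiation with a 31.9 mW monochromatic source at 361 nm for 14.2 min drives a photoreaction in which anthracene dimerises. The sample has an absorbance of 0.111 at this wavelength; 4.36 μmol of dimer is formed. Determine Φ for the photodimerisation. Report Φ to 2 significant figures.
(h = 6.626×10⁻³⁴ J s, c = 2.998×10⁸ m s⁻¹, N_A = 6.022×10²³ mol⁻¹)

Product: 4.36 μmol = 4.36×10⁻⁶ mol.
Photon energy at 361 nm: hc/λ = (6.626×10⁻³⁴)(2.998×10⁸)/(361×10⁻⁹) = 5.503×10⁻¹⁹ J.
Energy delivered: (31.9 mW)(852 s) = 27.18 J.
Photons incident: 27.18 / 5.503×10⁻¹⁹ = 4.939×10¹⁹, i.e. 4.939×10¹⁹/6.022×10²³ = 8.202×10⁻⁵ mol.
Fraction absorbed: 1 − 10^(−0.111) = 0.2255.
Photons absorbed: 0.2255 × 8.202×10⁻⁵ = 1.850×10⁻⁵ mol.
Φ = 4.36×10⁻⁶ mol / 1.850×10⁻⁵ mol photons = 0.24.

Φ = 0.24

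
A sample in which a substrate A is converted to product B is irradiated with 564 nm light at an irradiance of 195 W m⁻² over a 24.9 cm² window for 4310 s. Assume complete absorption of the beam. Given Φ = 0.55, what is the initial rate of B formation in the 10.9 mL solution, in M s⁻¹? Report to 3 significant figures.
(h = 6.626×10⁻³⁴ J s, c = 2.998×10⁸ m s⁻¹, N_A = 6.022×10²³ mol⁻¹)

1.16×10⁻⁴ M s⁻¹

Photon energy at 564 nm: hc/λ = (6.626×10⁻³⁴)(2.998×10⁸)/(564×10⁻⁹) = 3.522×10⁻¹⁹ J.
Energy delivered: (195 W m⁻²)(24.9×10⁻⁴ m²)(4310 s) = 2093 J.
Photons incident: 2093 / 3.522×10⁻¹⁹ = 5.943×10²¹, i.e. 5.943×10²¹/6.022×10²³ = 0.009869 mol.
Product formed: 0.55 × 0.009869 = 0.005428 mol.
Rate: 0.005428 mol / (4310 s × 0.0109 L) = 1.16×10⁻⁴ M s⁻¹.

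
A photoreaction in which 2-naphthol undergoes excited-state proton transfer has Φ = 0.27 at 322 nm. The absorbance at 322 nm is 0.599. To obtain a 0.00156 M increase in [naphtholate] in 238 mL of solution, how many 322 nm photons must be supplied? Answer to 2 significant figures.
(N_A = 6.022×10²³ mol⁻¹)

Product: (0.00156 M)(0.238 L) = 3.713×10⁻⁴ mol.
Photons that must be absorbed: 3.713×10⁻⁴ / 0.27 = 0.001375 mol.
Fraction absorbed: 1 − 10^(−0.599) = 0.7482.
Incident photons needed: 0.001375 / 0.7482 = 0.001838 mol.
Photon count: 0.001838 × 6.022×10²³ = 1.1×10²¹.

1.1×10²¹ photons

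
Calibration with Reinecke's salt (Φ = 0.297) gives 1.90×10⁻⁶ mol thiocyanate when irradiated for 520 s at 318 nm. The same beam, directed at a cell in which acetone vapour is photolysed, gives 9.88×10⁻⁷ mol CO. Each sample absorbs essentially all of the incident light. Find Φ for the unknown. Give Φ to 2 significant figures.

Photons absorbed by the actinometer: 1.90×10⁻⁶ / 0.297 = 6.397×10⁻⁶ mol.
Φ(unknown) = 9.88×10⁻⁷ / 6.397×10⁻⁶ = 0.15.

Φ = 0.15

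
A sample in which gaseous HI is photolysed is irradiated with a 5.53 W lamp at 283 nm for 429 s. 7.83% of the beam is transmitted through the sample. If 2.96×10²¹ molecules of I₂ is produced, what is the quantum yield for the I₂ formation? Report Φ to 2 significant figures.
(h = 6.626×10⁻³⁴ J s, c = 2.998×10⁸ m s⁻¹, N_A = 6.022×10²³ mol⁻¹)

Product: 2.96×10²¹ / 6.022×10²³ = 0.004915 mol.
Photon energy at 283 nm: hc/λ = (6.626×10⁻³⁴)(2.998×10⁸)/(283×10⁻⁹) = 7.019×10⁻¹⁹ J.
Energy delivered: (5.53 W)(429 s) = 2372 J.
Photons incident: 2372 / 7.019×10⁻¹⁹ = 3.379×10²¹, i.e. 3.379×10²¹/6.022×10²³ = 0.005611 mol.
Fraction absorbed: 1 − 7.83/100 = 0.9217.
Photons absorbed: 0.9217 × 0.005611 = 0.005172 mol.
Φ = 0.004915 mol / 0.005172 mol photons = 0.95.

Φ = 0.95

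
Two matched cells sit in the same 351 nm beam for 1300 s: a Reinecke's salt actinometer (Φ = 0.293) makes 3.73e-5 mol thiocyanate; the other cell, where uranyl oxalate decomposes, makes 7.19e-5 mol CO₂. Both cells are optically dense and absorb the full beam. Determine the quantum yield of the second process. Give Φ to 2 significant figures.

Photons absorbed by the actinometer: 3.73e-5 / 0.293 = 1.273e-4 mol.
Φ(unknown) = 7.19e-5 / 1.273e-4 = 0.56.

Φ = 0.56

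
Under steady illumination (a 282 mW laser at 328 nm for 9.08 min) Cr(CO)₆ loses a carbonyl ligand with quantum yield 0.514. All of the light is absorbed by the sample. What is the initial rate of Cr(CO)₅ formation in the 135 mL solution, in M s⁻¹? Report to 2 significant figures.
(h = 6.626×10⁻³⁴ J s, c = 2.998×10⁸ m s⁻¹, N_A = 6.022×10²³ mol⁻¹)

Photon energy at 328 nm: hc/λ = (6.626×10⁻³⁴)(2.998×10⁸)/(328×10⁻⁹) = 6.056×10⁻¹⁹ J.
Energy delivered: (282 mW)(544.8 s) = 153.6 J.
Photons incident: 153.6 / 6.056×10⁻¹⁹ = 2.536×10²⁰, i.e. 2.536×10²⁰/6.022×10²³ = 4.211×10⁻⁴ mol.
Product formed: 0.514 × 4.211×10⁻⁴ = 2.164×10⁻⁴ mol.
Rate: 2.164×10⁻⁴ mol / (544.8 s × 0.135 L) = 2.9×10⁻⁶ M s⁻¹.

2.9×10⁻⁶ M s⁻¹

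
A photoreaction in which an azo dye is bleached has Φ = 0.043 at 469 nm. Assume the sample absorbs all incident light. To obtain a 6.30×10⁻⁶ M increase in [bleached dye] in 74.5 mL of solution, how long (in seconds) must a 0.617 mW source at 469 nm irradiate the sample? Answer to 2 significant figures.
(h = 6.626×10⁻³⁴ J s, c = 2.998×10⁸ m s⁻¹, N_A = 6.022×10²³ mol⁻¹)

Product: (6.30×10⁻⁶ M)(0.0745 L) = 4.693×10⁻⁷ mol.
Photons that must be absorbed: 4.693×10⁻⁷ / 0.043 = 1.091×10⁻⁵ mol.
Photon energy: hc/λ = 4.236×10⁻¹⁹ J; per mole, 2.551×10⁵ J mol⁻¹.
Energy required: 1.091×10⁻⁵ × 2.551×10⁵ = 2.783 J.
Time: 2.783 J / 0.000617 W = 4500 s.

t ≈ 4500 s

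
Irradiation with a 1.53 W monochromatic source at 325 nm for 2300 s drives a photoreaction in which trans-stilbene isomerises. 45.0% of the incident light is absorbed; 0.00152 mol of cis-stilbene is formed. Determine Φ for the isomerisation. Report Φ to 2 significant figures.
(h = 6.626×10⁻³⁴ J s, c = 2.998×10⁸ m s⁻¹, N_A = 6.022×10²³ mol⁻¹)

Photon energy at 325 nm: hc/λ = (6.626×10⁻³⁴)(2.998×10⁸)/(325×10⁻⁹) = 6.112×10⁻¹⁹ J.
Energy delivered: (1.53 W)(2300 s) = 3519 J.
Photons incident: 3519 / 6.112×10⁻¹⁹ = 5.758×10²¹, i.e. 5.758×10²¹/6.022×10²³ = 0.009562 mol.
Photons absorbed: 0.450 × 0.009562 = 0.004303 mol.
Φ = 0.00152 mol / 0.004303 mol photons = 0.35.

Φ = 0.35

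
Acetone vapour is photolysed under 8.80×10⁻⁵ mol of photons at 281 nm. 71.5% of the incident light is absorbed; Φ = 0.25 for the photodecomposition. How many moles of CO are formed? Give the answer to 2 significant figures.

1.6×10⁻⁵ mol

Photons absorbed: 0.715 × 8.80×10⁻⁵ = 6.292×10⁻⁵ mol.
Product: Φ × n_abs = 0.25 × 6.292×10⁻⁵ = 1.573×10⁻⁵ mol.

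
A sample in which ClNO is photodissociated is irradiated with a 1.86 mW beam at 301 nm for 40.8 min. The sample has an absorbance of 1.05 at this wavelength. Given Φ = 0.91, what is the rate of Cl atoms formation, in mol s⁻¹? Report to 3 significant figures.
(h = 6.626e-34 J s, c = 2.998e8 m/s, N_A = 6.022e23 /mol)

3.88e-9 mol s⁻¹

Photon energy at 301 nm: hc/λ = (6.626e-34)(2.998e8)/(301e-9) = 6.600e-19 J.
Energy delivered: (1.86 mW)(2448 s) = 4.553 J.
Photons incident: 4.553 / 6.600e-19 = 6.898e18, i.e. 6.898e18/6.022e23 = 1.145e-5 mol.
Fraction absorbed: 1 − 10^(−1.05) = 0.9109.
Photons absorbed: 0.9109 × 1.145e-5 = 1.043e-5 mol.
Product formed: 0.91 × 1.043e-5 = 9.491e-6 mol.
Rate: 9.491e-6 / 2448 s = 3.88e-9 mol s⁻¹.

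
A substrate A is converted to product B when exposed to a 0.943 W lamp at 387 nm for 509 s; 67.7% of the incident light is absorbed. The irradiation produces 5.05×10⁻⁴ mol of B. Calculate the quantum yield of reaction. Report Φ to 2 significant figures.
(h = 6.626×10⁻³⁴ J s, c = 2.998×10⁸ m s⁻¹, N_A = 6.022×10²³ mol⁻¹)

Φ = 0.48

Photon energy at 387 nm: hc/λ = (6.626×10⁻³⁴)(2.998×10⁸)/(387×10⁻⁹) = 5.133×10⁻¹⁹ J.
Energy delivered: (0.943 W)(509 s) = 480.0 J.
Photons incident: 480.0 / 5.133×10⁻¹⁹ = 9.351×10²⁰, i.e. 9.351×10²⁰/6.022×10²³ = 0.001553 mol.
Photons absorbed: 0.677 × 0.001553 = 0.001051 mol.
Φ = 5.05×10⁻⁴ mol / 0.001051 mol photons = 0.48.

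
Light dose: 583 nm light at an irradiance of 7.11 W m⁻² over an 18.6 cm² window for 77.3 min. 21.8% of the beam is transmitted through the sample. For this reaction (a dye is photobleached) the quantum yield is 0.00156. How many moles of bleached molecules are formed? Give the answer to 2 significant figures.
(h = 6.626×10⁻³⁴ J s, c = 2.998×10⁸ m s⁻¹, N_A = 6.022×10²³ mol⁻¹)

Photon energy at 583 nm: hc/λ = (6.626×10⁻³⁴)(2.998×10⁸)/(583×10⁻⁹) = 3.407×10⁻¹⁹ J.
Energy delivered: (7.11 W m⁻²)(18.6×10⁻⁴ m²)(4638 s) = 61.34 J.
Photons incident: 61.34 / 3.407×10⁻¹⁹ = 1.800×10²⁰, i.e. 1.800×10²⁰/6.022×10²³ = 2.989×10⁻⁴ mol.
Fraction absorbed: 1 − 21.8/100 = 0.7820.
Photons absorbed: 0.7820 × 2.989×10⁻⁴ = 2.337×10⁻⁴ mol.
Product: Φ × n_abs = 0.00156 × 2.337×10⁻⁴ = 3.646×10⁻⁷ mol.

3.6×10⁻⁷ mol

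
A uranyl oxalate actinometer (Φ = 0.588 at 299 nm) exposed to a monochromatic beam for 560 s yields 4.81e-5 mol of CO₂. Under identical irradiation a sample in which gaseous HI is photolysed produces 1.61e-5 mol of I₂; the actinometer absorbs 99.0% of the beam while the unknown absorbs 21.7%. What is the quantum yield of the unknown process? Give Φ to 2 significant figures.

Φ = 0.90

Photons absorbed by the actinometer: 4.81e-5 / 0.588 = 8.180e-5 mol.
Incident flux: 8.180e-5 / 0.990 = 8.263e-5 einstein.
Absorbed by unknown: 0.217 × 8.263e-5 = 1.793e-5 mol.
Φ(unknown) = 1.61e-5 / 1.793e-5 = 0.90.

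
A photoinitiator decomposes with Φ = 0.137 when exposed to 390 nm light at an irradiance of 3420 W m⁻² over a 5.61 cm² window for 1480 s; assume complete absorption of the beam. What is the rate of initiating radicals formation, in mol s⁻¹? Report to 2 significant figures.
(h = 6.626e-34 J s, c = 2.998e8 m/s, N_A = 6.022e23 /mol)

8.6e-7 mol s⁻¹

Photon energy at 390 nm: hc/λ = (6.626e-34)(2.998e8)/(390e-9) = 5.094e-19 J.
Energy delivered: (3420 W m⁻²)(5.61e-4 m²)(1480 s) = 2840 J.
Photons incident: 2840 / 5.094e-19 = 5.575e21, i.e. 5.575e21/6.022e23 = 0.009258 mol.
Product formed: 0.137 × 0.009258 = 0.001268 mol.
Rate: 0.001268 / 1480 s = 8.6e-7 mol s⁻¹.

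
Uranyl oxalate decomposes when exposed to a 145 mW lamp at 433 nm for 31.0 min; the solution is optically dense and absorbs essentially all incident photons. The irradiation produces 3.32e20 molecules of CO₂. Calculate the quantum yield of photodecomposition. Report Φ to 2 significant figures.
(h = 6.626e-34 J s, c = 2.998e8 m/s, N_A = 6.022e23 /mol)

Product: 3.32e20 / 6.022e23 = 5.513e-4 mol.
Photon energy at 433 nm: hc/λ = (6.626e-34)(2.998e8)/(433e-9) = 4.588e-19 J.
Energy delivered: (145 mW)(1860 s) = 269.7 J.
Photons incident: 269.7 / 4.588e-19 = 5.878e20, i.e. 5.878e20/6.022e23 = 9.761e-4 mol.
Φ = 5.513e-4 mol / 9.761e-4 mol photons = 0.56.

Φ = 0.56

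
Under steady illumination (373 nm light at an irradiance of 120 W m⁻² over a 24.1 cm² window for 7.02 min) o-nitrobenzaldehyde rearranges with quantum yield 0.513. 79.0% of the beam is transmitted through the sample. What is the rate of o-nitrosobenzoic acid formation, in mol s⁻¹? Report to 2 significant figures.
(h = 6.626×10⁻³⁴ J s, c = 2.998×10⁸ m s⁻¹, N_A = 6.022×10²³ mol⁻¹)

9.7×10⁻⁸ mol s⁻¹

Photon energy at 373 nm: hc/λ = (6.626×10⁻³⁴)(2.998×10⁸)/(373×10⁻⁹) = 5.326×10⁻¹⁹ J.
Energy delivered: (120 W m⁻²)(24.1×10⁻⁴ m²)(421.2 s) = 121.8 J.
Photons incident: 121.8 / 5.326×10⁻¹⁹ = 2.287×10²⁰, i.e. 2.287×10²⁰/6.022×10²³ = 3.798×10⁻⁴ mol.
Fraction absorbed: 1 − 79.0/100 = 0.2100.
Photons absorbed: 0.2100 × 3.798×10⁻⁴ = 7.976×10⁻⁵ mol.
Product formed: 0.513 × 7.976×10⁻⁵ = 4.092×10⁻⁵ mol.
Rate: 4.092×10⁻⁵ / 421.2 s = 9.7×10⁻⁸ mol s⁻¹.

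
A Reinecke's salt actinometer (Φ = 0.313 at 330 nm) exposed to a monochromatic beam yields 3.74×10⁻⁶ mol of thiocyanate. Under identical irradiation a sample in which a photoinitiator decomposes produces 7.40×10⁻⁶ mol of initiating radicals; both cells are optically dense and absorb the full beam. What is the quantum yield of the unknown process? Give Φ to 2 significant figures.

Φ = 0.62

Photons absorbed by the actinometer: 3.74×10⁻⁶ / 0.313 = 1.195×10⁻⁵ mol.
Φ(unknown) = 7.40×10⁻⁶ / 1.195×10⁻⁵ = 0.62.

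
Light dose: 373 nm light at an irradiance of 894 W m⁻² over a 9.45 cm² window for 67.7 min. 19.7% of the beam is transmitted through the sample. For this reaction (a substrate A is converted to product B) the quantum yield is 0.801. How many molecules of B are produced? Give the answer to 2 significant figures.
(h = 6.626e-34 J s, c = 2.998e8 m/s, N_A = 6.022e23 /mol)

Photon energy at 373 nm: hc/λ = (6.626e-34)(2.998e8)/(373e-9) = 5.326e-19 J.
Energy delivered: (894 W m⁻²)(9.45e-4 m²)(4062 s) = 3432 J.
Photons incident: 3432 / 5.326e-19 = 6.444e21, i.e. 6.444e21/6.022e23 = 0.01070 mol.
Fraction absorbed: 1 − 19.7/100 = 0.8030.
Photons absorbed: 0.8030 × 0.01070 = 0.008592 mol.
Product: Φ × n_abs = 0.801 × 0.008592 = 0.006882 mol.
As a count: 0.006882 × 6.022e23 = 4.1e21.

4.1e21 molecules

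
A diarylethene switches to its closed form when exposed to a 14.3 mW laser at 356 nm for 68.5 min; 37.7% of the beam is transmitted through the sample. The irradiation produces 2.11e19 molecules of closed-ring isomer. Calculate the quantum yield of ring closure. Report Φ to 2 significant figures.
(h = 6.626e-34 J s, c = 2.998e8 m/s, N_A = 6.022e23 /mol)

Φ = 0.32

Product: 2.11e19 / 6.022e23 = 3.504e-5 mol.
Photon energy at 356 nm: hc/λ = (6.626e-34)(2.998e8)/(356e-9) = 5.580e-19 J.
Energy delivered: (14.3 mW)(4110 s) = 58.77 J.
Photons incident: 58.77 / 5.580e-19 = 1.053e20, i.e. 1.053e20/6.022e23 = 1.749e-4 mol.
Fraction absorbed: 1 − 37.7/100 = 0.6230.
Photons absorbed: 0.6230 × 1.749e-4 = 1.090e-4 mol.
Φ = 3.504e-5 mol / 1.090e-4 mol photons = 0.32.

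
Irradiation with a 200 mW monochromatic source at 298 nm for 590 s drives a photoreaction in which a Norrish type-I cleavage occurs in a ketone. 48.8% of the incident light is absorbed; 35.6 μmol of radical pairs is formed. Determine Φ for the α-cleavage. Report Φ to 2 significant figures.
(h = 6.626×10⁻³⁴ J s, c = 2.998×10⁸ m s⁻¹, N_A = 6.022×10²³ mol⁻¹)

Product: 35.6 μmol = 3.56×10⁻⁵ mol.
Photon energy at 298 nm: hc/λ = (6.626×10⁻³⁴)(2.998×10⁸)/(298×10⁻⁹) = 6.666×10⁻¹⁹ J.
Energy delivered: (200 mW)(590 s) = 118.0 J.
Photons incident: 118.0 / 6.666×10⁻¹⁹ = 1.770×10²⁰, i.e. 1.770×10²⁰/6.022×10²³ = 2.939×10⁻⁴ mol.
Photons absorbed: 0.488 × 2.939×10⁻⁴ = 1.434×10⁻⁴ mol.
Φ = 3.56×10⁻⁵ mol / 1.434×10⁻⁴ mol photons = 0.25.

Φ = 0.25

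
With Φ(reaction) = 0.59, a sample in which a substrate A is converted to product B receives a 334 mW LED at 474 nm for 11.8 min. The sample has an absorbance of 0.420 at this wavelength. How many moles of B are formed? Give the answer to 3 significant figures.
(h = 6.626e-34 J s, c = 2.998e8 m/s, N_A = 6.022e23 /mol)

3.43e-4 mol

Photon energy at 474 nm: hc/λ = (6.626e-34)(2.998e8)/(474e-9) = 4.191e-19 J.
Energy delivered: (334 mW)(708 s) = 236.5 J.
Photons incident: 236.5 / 4.191e-19 = 5.643e20, i.e. 5.643e20/6.022e23 = 9.371e-4 mol.
Fraction absorbed: 1 − 10^(−0.420) = 0.6198.
Photons absorbed: 0.6198 × 9.371e-4 = 5.808e-4 mol.
Product: Φ × n_abs = 0.59 × 5.808e-4 = 3.427e-4 mol.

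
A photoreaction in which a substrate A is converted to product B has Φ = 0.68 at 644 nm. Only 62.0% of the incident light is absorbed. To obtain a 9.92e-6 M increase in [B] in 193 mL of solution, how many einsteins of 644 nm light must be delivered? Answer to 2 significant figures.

Product: (9.92e-6 M)(0.193 L) = 1.915e-6 mol.
Photons that must be absorbed: 1.915e-6 / 0.68 = 2.816e-6 mol.
Incident photons needed: 2.816e-6 / 0.620 = 4.542e-6 mol.

4.5e-6 einstein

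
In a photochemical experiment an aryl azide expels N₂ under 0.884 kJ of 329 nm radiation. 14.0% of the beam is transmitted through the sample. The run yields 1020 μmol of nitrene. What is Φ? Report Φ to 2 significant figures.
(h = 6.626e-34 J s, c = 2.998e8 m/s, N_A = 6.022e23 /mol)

Product: 1020 μmol = 0.00102 mol.
Photon energy at 329 nm: hc/λ = (6.626e-34)(2.998e8)/(329e-9) = 6.038e-19 J.
Incident energy: 0.884 kJ = 884 J.
Photons incident: 884 / 6.038e-19 = 1.464e21, i.e. 1.464e21/6.022e23 = 0.002431 mol.
Fraction absorbed: 1 − 14.0/100 = 0.8600.
Photons absorbed: 0.8600 × 0.002431 = 0.002091 mol.
Φ = 0.00102 mol / 0.002091 mol photons = 0.49.

Φ = 0.49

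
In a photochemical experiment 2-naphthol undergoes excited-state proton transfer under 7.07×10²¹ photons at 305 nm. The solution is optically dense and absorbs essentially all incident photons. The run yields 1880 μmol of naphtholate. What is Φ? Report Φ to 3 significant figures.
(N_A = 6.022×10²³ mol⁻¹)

Φ = 0.160

Product: 1880 μmol = 0.00188 mol.
Moles of photons: 7.07×10²¹ / 6.022×10²³ = 0.01174 mol.
Φ = 0.00188 mol / 0.01174 mol photons = 0.160.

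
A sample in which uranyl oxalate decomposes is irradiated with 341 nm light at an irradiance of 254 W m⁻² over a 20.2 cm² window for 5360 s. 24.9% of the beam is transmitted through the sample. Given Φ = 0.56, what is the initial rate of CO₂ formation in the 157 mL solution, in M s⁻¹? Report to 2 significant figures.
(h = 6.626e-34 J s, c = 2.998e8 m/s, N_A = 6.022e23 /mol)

3.9e-6 M s⁻¹

Photon energy at 341 nm: hc/λ = (6.626e-34)(2.998e8)/(341e-9) = 5.825e-19 J.
Energy delivered: (254 W m⁻²)(20.2e-4 m²)(5360 s) = 2750 J.
Photons incident: 2750 / 5.825e-19 = 4.721e21, i.e. 4.721e21/6.022e23 = 0.007840 mol.
Fraction absorbed: 1 − 24.9/100 = 0.7510.
Photons absorbed: 0.7510 × 0.007840 = 0.005888 mol.
Product formed: 0.56 × 0.005888 = 0.003297 mol.
Rate: 0.003297 mol / (5360 s × 0.157 L) = 3.9e-6 M s⁻¹.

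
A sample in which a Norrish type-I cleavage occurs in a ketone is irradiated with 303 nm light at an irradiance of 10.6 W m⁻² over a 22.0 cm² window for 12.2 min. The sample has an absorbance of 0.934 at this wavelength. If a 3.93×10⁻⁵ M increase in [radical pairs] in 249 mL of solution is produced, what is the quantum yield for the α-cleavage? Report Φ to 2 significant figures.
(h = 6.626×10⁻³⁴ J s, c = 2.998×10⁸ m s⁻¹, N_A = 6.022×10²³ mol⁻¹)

Product: (3.93×10⁻⁵ M)(0.249 L) = 9.786×10⁻⁶ mol.
Photon energy at 303 nm: hc/λ = (6.626×10⁻³⁴)(2.998×10⁸)/(303×10⁻⁹) = 6.556×10⁻¹⁹ J.
Energy delivered: (10.6 W m⁻²)(22.0×10⁻⁴ m²)(732 s) = 17.07 J.
Photons incident: 17.07 / 6.556×10⁻¹⁹ = 2.604×10¹⁹, i.e. 2.604×10¹⁹/6.022×10²³ = 4.324×10⁻⁵ mol.
Fraction absorbed: 1 − 10^(−0.934) = 0.8836.
Photons absorbed: 0.8836 × 4.324×10⁻⁵ = 3.821×10⁻⁵ mol.
Φ = 9.786×10⁻⁶ mol / 3.821×10⁻⁵ mol photons = 0.26.

Φ = 0.26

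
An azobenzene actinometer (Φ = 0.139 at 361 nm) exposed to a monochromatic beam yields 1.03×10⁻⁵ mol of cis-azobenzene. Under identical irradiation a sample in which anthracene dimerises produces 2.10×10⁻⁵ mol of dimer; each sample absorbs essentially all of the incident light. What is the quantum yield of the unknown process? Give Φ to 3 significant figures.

Photons absorbed by the actinometer: 1.03×10⁻⁵ / 0.139 = 7.410×10⁻⁵ mol.
Φ(unknown) = 2.10×10⁻⁵ / 7.410×10⁻⁵ = 0.283.

Φ = 0.283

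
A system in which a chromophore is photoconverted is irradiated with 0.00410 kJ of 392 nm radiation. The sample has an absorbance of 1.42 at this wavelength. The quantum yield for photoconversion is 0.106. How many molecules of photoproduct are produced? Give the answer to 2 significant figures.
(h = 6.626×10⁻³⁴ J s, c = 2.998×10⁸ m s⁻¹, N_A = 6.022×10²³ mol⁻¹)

Photon energy at 392 nm: hc/λ = (6.626×10⁻³⁴)(2.998×10⁸)/(392×10⁻⁹) = 5.068×10⁻¹⁹ J.
Incident energy: 0.00410 kJ = 4.10 J.
Photons incident: 4.10 / 5.068×10⁻¹⁹ = 8.090×10¹⁸, i.e. 8.090×10¹⁸/6.022×10²³ = 1.343×10⁻⁵ mol.
Fraction absorbed: 1 − 10^(−1.42) = 0.9620.
Photons absorbed: 0.9620 × 1.343×10⁻⁵ = 1.292×10⁻⁵ mol.
Product: Φ × n_abs = 0.106 × 1.292×10⁻⁵ = 1.370×10⁻⁶ mol.
As a count: 1.370×10⁻⁶ × 6.022×10²³ = 8.3×10¹⁷.

8.3×10¹⁷ molecules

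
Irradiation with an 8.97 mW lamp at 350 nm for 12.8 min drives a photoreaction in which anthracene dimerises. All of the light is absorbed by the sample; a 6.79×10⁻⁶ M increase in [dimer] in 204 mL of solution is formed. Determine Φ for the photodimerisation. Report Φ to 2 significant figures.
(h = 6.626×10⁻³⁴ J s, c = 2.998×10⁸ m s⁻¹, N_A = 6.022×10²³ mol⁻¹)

Product: (6.79×10⁻⁶ M)(0.204 L) = 1.385×10⁻⁶ mol.
Photon energy at 350 nm: hc/λ = (6.626×10⁻³⁴)(2.998×10⁸)/(350×10⁻⁹) = 5.676×10⁻¹⁹ J.
Energy delivered: (8.97 mW)(768 s) = 6.889 J.
Photons incident: 6.889 / 5.676×10⁻¹⁹ = 1.214×10¹⁹, i.e. 1.214×10¹⁹/6.022×10²³ = 2.016×10⁻⁵ mol.
Φ = 1.385×10⁻⁶ mol / 2.016×10⁻⁵ mol photons = 0.069.

Φ = 0.069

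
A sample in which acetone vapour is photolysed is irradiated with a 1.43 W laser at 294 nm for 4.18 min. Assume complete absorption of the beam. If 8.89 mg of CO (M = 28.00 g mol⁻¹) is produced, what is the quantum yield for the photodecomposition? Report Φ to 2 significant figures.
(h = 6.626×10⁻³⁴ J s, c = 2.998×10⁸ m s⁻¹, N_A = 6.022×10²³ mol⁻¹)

Φ = 0.36

Product: 8.89 mg / 28.00 g mol⁻¹ = 3.175×10⁻⁴ mol.
Photon energy at 294 nm: hc/λ = (6.626×10⁻³⁴)(2.998×10⁸)/(294×10⁻⁹) = 6.757×10⁻¹⁹ J.
Energy delivered: (1.43 W)(250.8 s) = 358.6 J.
Photons incident: 358.6 / 6.757×10⁻¹⁹ = 5.307×10²⁰, i.e. 5.307×10²⁰/6.022×10²³ = 8.813×10⁻⁴ mol.
Φ = 3.175×10⁻⁴ mol / 8.813×10⁻⁴ mol photons = 0.36.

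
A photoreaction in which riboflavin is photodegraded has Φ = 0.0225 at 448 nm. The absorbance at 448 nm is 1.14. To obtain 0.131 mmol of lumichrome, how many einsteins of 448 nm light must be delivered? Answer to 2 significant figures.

Product: 0.131 mmol = 1.31×10⁻⁴ mol.
Photons that must be absorbed: 1.31×10⁻⁴ / 0.0225 = 0.005822 mol.
Fraction absorbed: 1 − 10^(−1.14) = 0.9276.
Incident photons needed: 0.005822 / 0.9276 = 0.006276 mol.

0.0063 einstein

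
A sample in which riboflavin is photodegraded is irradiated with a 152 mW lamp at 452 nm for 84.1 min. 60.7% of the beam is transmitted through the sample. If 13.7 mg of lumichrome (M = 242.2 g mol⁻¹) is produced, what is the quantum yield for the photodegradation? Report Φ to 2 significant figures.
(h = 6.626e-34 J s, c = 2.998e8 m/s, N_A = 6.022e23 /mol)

Product: 13.7 mg / 242.2 g mol⁻¹ = 5.656e-5 mol.
Photon energy at 452 nm: hc/λ = (6.626e-34)(2.998e8)/(452e-9) = 4.395e-19 J.
Energy delivered: (152 mW)(5046 s) = 767.0 J.
Photons incident: 767.0 / 4.395e-19 = 1.745e21, i.e. 1.745e21/6.022e23 = 0.002898 mol.
Fraction absorbed: 1 − 60.7/100 = 0.3930.
Photons absorbed: 0.3930 × 0.002898 = 0.001139 mol.
Φ = 5.656e-5 mol / 0.001139 mol photons = 0.050.

Φ = 0.050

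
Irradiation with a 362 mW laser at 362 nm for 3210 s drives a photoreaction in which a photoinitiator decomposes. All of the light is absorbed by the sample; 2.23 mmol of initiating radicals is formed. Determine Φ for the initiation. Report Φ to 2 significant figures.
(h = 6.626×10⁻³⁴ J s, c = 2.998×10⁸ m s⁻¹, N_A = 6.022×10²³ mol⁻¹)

Φ = 0.63

Product: 2.23 mmol = 0.00223 mol.
Photon energy at 362 nm: hc/λ = (6.626×10⁻³⁴)(2.998×10⁸)/(362×10⁻⁹) = 5.487×10⁻¹⁹ J.
Energy delivered: (362 mW)(3210 s) = 1162 J.
Photons incident: 1162 / 5.487×10⁻¹⁹ = 2.118×10²¹, i.e. 2.118×10²¹/6.022×10²³ = 0.003517 mol.
Φ = 0.00223 mol / 0.003517 mol photons = 0.63.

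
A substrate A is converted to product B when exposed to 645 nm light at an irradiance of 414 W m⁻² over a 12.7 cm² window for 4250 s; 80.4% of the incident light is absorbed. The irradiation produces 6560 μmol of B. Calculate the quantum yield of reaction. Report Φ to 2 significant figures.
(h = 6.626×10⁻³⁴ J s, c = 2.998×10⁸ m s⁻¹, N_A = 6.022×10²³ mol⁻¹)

Product: 6560 μmol = 0.00656 mol.
Photon energy at 645 nm: hc/λ = (6.626×10⁻³⁴)(2.998×10⁸)/(645×10⁻⁹) = 3.080×10⁻¹⁹ J.
Energy delivered: (414 W m⁻²)(12.7×10⁻⁴ m²)(4250 s) = 2235 J.
Photons incident: 2235 / 3.080×10⁻¹⁹ = 7.256×10²¹, i.e. 7.256×10²¹/6.022×10²³ = 0.01205 mol.
Photons absorbed: 0.804 × 0.01205 = 0.009688 mol.
Φ = 0.00656 mol / 0.009688 mol photons = 0.68.

Φ = 0.68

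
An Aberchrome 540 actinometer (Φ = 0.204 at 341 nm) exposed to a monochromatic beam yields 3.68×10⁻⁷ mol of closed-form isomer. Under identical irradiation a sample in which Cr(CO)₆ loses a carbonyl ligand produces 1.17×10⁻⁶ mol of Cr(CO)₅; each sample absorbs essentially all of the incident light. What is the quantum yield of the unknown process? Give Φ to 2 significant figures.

Photons absorbed by the actinometer: 3.68×10⁻⁷ / 0.204 = 1.804×10⁻⁶ mol.
Φ(unknown) = 1.17×10⁻⁶ / 1.804×10⁻⁶ = 0.65.

Φ = 0.65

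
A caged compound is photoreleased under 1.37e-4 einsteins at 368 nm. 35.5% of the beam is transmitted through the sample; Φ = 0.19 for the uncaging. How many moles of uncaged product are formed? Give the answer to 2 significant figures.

1.7e-5 mol

Fraction absorbed: 1 − 35.5/100 = 0.6450.
Photons absorbed: 0.6450 × 1.37e-4 = 8.837e-5 mol.
Product: Φ × n_abs = 0.19 × 8.837e-5 = 1.679e-5 mol.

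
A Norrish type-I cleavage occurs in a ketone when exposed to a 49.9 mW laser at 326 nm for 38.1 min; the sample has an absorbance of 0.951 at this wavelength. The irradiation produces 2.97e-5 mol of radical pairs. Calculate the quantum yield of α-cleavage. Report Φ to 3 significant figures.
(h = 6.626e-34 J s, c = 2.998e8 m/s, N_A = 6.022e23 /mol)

Photon energy at 326 nm: hc/λ = (6.626e-34)(2.998e8)/(326e-9) = 6.093e-19 J.
Energy delivered: (49.9 mW)(2286 s) = 114.1 J.
Photons incident: 114.1 / 6.093e-19 = 1.873e20, i.e. 1.873e20/6.022e23 = 3.110e-4 mol.
Fraction absorbed: 1 − 10^(−0.951) = 0.8881.
Photons absorbed: 0.8881 × 3.110e-4 = 2.762e-4 mol.
Φ = 2.97e-5 mol / 2.762e-4 mol photons = 0.108.

Φ = 0.108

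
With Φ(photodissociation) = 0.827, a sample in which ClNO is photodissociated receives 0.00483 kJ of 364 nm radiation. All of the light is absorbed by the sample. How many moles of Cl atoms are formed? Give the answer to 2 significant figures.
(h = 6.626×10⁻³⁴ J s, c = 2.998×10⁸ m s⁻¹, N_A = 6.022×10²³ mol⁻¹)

Photon energy at 364 nm: hc/λ = (6.626×10⁻³⁴)(2.998×10⁸)/(364×10⁻⁹) = 5.457×10⁻¹⁹ J.
Incident energy: 0.00483 kJ = 4.83 J.
Photons incident: 4.83 / 5.457×10⁻¹⁹ = 8.851×10¹⁸, i.e. 8.851×10¹⁸/6.022×10²³ = 1.470×10⁻⁵ mol.
Product: Φ × n_abs = 0.827 × 1.470×10⁻⁵ = 1.216×10⁻⁵ mol.

1.2×10⁻⁵ mol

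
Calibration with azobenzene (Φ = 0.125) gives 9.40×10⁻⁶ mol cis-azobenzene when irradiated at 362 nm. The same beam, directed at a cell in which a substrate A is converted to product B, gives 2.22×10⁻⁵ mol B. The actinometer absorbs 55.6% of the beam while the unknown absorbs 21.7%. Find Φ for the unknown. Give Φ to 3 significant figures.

Φ = 0.756

Photons absorbed by the actinometer: 9.40×10⁻⁶ / 0.125 = 7.520×10⁻⁵ mol.
Incident flux: 7.520×10⁻⁵ / 0.556 = 1.353×10⁻⁴ einstein.
Absorbed by unknown: 0.217 × 1.353×10⁻⁴ = 2.936×10⁻⁵ mol.
Φ(unknown) = 2.22×10⁻⁵ / 2.936×10⁻⁵ = 0.756.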